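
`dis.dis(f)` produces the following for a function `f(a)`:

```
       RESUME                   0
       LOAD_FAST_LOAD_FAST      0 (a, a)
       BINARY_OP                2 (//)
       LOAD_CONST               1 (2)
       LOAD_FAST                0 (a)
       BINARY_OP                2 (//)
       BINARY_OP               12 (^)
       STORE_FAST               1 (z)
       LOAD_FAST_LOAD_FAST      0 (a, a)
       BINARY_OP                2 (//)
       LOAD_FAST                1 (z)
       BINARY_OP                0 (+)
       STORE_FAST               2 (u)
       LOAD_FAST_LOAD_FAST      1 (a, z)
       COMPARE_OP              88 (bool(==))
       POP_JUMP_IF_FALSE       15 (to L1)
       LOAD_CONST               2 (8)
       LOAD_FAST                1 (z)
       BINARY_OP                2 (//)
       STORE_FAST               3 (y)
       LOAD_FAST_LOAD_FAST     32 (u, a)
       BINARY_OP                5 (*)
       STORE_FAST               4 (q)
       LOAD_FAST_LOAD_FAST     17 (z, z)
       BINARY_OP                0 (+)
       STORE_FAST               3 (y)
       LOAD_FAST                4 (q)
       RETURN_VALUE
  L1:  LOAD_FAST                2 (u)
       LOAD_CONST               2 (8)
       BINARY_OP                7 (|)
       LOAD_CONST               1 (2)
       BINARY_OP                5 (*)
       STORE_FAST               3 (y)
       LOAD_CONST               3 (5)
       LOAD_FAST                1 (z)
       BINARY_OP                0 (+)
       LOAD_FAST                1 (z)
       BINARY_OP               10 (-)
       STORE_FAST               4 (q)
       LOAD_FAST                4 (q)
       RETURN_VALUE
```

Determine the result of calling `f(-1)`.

0

LOAD_FAST_LOAD_FAST a,a → push -1,-1. Stack: [-1, -1]
BINARY_OP // → -1 // -1 = 1. Stack: [1]
LOAD_CONST → push 2. Stack: [1, 2]
LOAD_FAST a → push -1. Stack: [1, 2, -1]
BINARY_OP // → 2 // -1 = -2. Stack: [1, -2]
BINARY_OP ^ → 1 ^ -2 = -1. Stack: [-1]
STORE_FAST z → z=-1. Stack: []
LOAD_FAST_LOAD_FAST a,a → push -1,-1. Stack: [-1, -1]
BINARY_OP // → -1 // -1 = 1. Stack: [1]
LOAD_FAST z → push -1. Stack: [1, -1]
BINARY_OP + → 1 + -1 = 0. Stack: [0]
STORE_FAST u → u=0. Stack: []
LOAD_FAST_LOAD_FAST a,z → push -1,-1. Stack: [-1, -1]
COMPARE_OP bool(==) → -1 vs -1 = True. Stack: [True]
POP_JUMP_IF_FALSE → pop True; no jump. Stack: []
LOAD_CONST → push 8. Stack: [8]
LOAD_FAST z → push -1. Stack: [8, -1]
BINARY_OP // → 8 // -1 = -8. Stack: [-8]
STORE_FAST y → y=-8. Stack: []
LOAD_FAST_LOAD_FAST u,a → push 0,-1. Stack: [0, -1]
BINARY_OP * → 0 * -1 = 0. Stack: [0]
STORE_FAST q → q=0. Stack: []
LOAD_FAST_LOAD_FAST z,z → push -1,-1. Stack: [-1, -1]
BINARY_OP + → -1 + -1 = -2. Stack: [-2]
STORE_FAST y → y=-2. Stack: []
LOAD_FAST q → push 0. Stack: [0]
RETURN_VALUE → return 0.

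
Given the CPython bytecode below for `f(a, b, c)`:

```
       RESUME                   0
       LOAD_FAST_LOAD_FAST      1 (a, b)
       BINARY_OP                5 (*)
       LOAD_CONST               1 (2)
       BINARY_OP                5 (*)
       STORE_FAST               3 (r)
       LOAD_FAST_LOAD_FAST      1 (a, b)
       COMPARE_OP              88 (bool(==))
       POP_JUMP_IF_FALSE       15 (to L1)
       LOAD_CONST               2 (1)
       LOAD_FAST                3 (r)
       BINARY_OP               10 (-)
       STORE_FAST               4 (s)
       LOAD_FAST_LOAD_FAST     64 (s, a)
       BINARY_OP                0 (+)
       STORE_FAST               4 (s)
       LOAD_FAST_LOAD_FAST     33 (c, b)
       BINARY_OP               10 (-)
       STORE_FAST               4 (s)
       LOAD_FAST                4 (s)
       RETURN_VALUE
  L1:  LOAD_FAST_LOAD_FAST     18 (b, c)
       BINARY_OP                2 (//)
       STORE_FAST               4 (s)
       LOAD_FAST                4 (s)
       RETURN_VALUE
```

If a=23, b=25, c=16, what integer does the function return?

1

LOAD_FAST_LOAD_FAST a,b → push 23,25. Stack: [23, 25]
BINARY_OP * → 23 * 25 = 575. Stack: [575]
LOAD_CONST → push 2. Stack: [575, 2]
BINARY_OP * → 575 * 2 = 1150. Stack: [1150]
STORE_FAST r → r=1150. Stack: []
LOAD_FAST_LOAD_FAST a,b → push 23,25. Stack: [23, 25]
COMPARE_OP bool(==) → 23 vs 25 = False. Stack: [False]
POP_JUMP_IF_FALSE → pop False; jump. Stack: []
LOAD_FAST_LOAD_FAST b,c → push 25,16. Stack: [25, 16]
BINARY_OP // → 25 // 16 = 1. Stack: [1]
STORE_FAST s → s=1. Stack: []
LOAD_FAST s → push 1. Stack: [1]
RETURN_VALUE → return 1.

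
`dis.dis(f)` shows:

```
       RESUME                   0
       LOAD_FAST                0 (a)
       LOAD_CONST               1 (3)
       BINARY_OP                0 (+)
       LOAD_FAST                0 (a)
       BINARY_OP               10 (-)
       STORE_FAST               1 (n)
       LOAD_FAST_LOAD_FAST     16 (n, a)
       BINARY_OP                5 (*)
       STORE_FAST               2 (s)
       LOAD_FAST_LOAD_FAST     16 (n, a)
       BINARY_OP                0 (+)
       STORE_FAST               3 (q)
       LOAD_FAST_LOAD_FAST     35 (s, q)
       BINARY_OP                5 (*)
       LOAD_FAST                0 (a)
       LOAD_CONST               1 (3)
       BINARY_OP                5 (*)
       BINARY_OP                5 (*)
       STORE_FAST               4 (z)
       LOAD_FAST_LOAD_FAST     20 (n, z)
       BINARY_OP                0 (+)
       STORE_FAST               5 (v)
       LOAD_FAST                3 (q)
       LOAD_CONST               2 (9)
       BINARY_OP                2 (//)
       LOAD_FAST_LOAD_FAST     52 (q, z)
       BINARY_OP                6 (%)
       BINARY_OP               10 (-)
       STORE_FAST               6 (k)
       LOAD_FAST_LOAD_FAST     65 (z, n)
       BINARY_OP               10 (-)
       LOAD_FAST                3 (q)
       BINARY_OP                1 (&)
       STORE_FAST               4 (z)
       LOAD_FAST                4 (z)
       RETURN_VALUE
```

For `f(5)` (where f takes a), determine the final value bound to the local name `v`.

LOAD_FAST a → push 5. Stack: [5]
LOAD_CONST → push 3. Stack: [5, 3]
BINARY_OP + → 5 + 3 = 8. Stack: [8]
LOAD_FAST a → push 5. Stack: [8, 5]
BINARY_OP - → 8 - 5 = 3. Stack: [3]
STORE_FAST n → n=3. Stack: []
LOAD_FAST_LOAD_FAST n,a → push 3,5. Stack: [3, 5]
BINARY_OP * → 3 * 5 = 15. Stack: [15]
STORE_FAST s → s=15. Stack: []
LOAD_FAST_LOAD_FAST n,a → push 3,5. Stack: [3, 5]
BINARY_OP + → 3 + 5 = 8. Stack: [8]
STORE_FAST q → q=8. Stack: []
LOAD_FAST_LOAD_FAST s,q → push 15,8. Stack: [15, 8]
BINARY_OP * → 15 * 8 = 120. Stack: [120]
LOAD_FAST a → push 5. Stack: [120, 5]
LOAD_CONST → push 3. Stack: [120, 5, 3]
BINARY_OP * → 5 * 3 = 15. Stack: [120, 15]
BINARY_OP * → 120 * 15 = 1800. Stack: [1800]
STORE_FAST z → z=1800. Stack: []
LOAD_FAST_LOAD_FAST n,z → push 3,1800. Stack: [3, 1800]
BINARY_OP + → 3 + 1800 = 1803. Stack: [1803]
STORE_FAST v → v=1803. Stack: []
LOAD_FAST q → push 8. Stack: [8]
LOAD_CONST → push 9. Stack: [8, 9]
BINARY_OP // → 8 // 9 = 0. Stack: [0]
LOAD_FAST_LOAD_FAST q,z → push 8,1800. Stack: [0, 8, 1800]
BINARY_OP % → 8 % 1800 = 8. Stack: [0, 8]
BINARY_OP - → 0 - 8 = -8. Stack: [-8]
STORE_FAST k → k=-8. Stack: []
LOAD_FAST_LOAD_FAST z,n → push 1800,3. Stack: [1800, 3]
BINARY_OP - → 1800 - 3 = 1797. Stack: [1797]
LOAD_FAST q → push 8. Stack: [1797, 8]
BINARY_OP & → 1797 & 8 = 0. Stack: [0]
STORE_FAST z → z=0. Stack: []
LOAD_FAST z → push 0. Stack: [0]
RETURN_VALUE → return 0.

1803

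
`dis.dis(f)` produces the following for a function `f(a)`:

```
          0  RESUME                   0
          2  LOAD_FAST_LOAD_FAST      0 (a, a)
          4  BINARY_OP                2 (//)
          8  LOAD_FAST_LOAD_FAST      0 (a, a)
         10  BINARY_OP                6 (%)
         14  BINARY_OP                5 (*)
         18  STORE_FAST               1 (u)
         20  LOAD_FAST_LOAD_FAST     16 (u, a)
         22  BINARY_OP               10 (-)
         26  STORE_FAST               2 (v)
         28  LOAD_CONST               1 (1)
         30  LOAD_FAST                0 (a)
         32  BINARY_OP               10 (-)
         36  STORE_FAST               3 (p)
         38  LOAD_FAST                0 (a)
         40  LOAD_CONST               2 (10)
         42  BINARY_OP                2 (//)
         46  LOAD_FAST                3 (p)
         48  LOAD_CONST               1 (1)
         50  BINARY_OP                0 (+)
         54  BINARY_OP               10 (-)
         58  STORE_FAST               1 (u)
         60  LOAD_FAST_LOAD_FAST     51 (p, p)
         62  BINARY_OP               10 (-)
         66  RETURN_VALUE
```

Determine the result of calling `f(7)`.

0

LOAD_FAST_LOAD_FAST a,a → push 7,7. Stack: [7, 7]
BINARY_OP // → 7 // 7 = 1. Stack: [1]
LOAD_FAST_LOAD_FAST a,a → push 7,7. Stack: [1, 7, 7]
BINARY_OP % → 7 % 7 = 0. Stack: [1, 0]
BINARY_OP * → 1 * 0 = 0. Stack: [0]
STORE_FAST u → u=0. Stack: []
LOAD_FAST_LOAD_FAST u,a → push 0,7. Stack: [0, 7]
BINARY_OP - → 0 - 7 = -7. Stack: [-7]
STORE_FAST v → v=-7. Stack: []
LOAD_CONST → push 1. Stack: [1]
LOAD_FAST a → push 7. Stack: [1, 7]
BINARY_OP - → 1 - 7 = -6. Stack: [-6]
STORE_FAST p → p=-6. Stack: []
LOAD_FAST a → push 7. Stack: [7]
LOAD_CONST → push 10. Stack: [7, 10]
BINARY_OP // → 7 // 10 = 0. Stack: [0]
LOAD_FAST p → push -6. Stack: [0, -6]
LOAD_CONST → push 1. Stack: [0, -6, 1]
BINARY_OP + → -6 + 1 = -5. Stack: [0, -5]
BINARY_OP - → 0 - -5 = 5. Stack: [5]
STORE_FAST u → u=5. Stack: []
LOAD_FAST_LOAD_FAST p,p → push -6,-6. Stack: [-6, -6]
BINARY_OP - → -6 - -6 = 0. Stack: [0]
RETURN_VALUE → return 0.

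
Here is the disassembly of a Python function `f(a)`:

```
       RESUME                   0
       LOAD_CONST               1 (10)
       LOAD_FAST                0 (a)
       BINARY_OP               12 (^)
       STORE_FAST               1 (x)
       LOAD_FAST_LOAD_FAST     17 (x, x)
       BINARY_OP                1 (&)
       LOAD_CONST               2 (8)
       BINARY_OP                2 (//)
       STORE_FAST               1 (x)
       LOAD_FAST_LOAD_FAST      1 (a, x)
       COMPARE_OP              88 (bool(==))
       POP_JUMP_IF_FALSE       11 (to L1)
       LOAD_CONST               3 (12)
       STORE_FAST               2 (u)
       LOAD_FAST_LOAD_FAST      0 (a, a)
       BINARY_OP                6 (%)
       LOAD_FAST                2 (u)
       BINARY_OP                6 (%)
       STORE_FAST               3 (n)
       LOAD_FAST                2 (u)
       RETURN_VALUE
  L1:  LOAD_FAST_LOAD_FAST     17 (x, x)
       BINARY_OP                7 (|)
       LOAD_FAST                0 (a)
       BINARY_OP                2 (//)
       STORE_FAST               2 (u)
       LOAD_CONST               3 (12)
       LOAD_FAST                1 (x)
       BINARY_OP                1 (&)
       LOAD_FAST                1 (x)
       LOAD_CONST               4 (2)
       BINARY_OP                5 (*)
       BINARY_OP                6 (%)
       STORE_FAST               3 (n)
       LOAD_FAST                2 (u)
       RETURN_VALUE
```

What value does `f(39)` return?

0

LOAD_CONST → push 10. Stack: [10]
LOAD_FAST a → push 39. Stack: [10, 39]
BINARY_OP ^ → 10 ^ 39 = 45. Stack: [45]
STORE_FAST x → x=45. Stack: []
LOAD_FAST_LOAD_FAST x,x → push 45,45. Stack: [45, 45]
BINARY_OP & → 45 & 45 = 45. Stack: [45]
LOAD_CONST → push 8. Stack: [45, 8]
BINARY_OP // → 45 // 8 = 5. Stack: [5]
STORE_FAST x → x=5. Stack: []
LOAD_FAST_LOAD_FAST a,x → push 39,5. Stack: [39, 5]
COMPARE_OP bool(==) → 39 vs 5 = False. Stack: [False]
POP_JUMP_IF_FALSE → pop False; jump. Stack: []
LOAD_FAST_LOAD_FAST x,x → push 5,5. Stack: [5, 5]
BINARY_OP | → 5 | 5 = 5. Stack: [5]
LOAD_FAST a → push 39. Stack: [5, 39]
BINARY_OP // → 5 // 39 = 0. Stack: [0]
STORE_FAST u → u=0. Stack: []
LOAD_CONST → push 12. Stack: [12]
LOAD_FAST x → push 5. Stack: [12, 5]
BINARY_OP & → 12 & 5 = 4. Stack: [4]
LOAD_FAST x → push 5. Stack: [4, 5]
LOAD_CONST → push 2. Stack: [4, 5, 2]
BINARY_OP * → 5 * 2 = 10. Stack: [4, 10]
BINARY_OP % → 4 % 10 = 4. Stack: [4]
STORE_FAST n → n=4. Stack: []
LOAD_FAST u → push 0. Stack: [0]
RETURN_VALUE → return 0.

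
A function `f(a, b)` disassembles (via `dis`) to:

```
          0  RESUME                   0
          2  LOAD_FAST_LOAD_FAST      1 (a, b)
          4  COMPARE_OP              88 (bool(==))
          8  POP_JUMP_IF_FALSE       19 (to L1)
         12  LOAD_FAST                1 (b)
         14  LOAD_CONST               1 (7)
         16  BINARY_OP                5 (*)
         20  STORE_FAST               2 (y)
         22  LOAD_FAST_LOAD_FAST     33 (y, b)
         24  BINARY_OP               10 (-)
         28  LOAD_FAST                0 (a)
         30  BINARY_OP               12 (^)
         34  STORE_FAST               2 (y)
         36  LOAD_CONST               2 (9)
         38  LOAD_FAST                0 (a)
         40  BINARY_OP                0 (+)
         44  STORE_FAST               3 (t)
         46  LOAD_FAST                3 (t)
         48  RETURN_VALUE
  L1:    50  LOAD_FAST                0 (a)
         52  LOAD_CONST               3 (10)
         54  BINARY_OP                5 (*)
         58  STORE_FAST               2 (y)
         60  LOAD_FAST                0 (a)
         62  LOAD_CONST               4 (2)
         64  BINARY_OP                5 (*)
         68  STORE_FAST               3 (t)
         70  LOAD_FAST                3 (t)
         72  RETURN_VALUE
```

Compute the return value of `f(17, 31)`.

34

LOAD_FAST_LOAD_FAST a,b → push 17,31. Stack: [17, 31]
COMPARE_OP bool(==) → 17 vs 31 = False. Stack: [False]
POP_JUMP_IF_FALSE → pop False; jump. Stack: []
LOAD_FAST a → push 17. Stack: [17]
LOAD_CONST → push 10. Stack: [17, 10]
BINARY_OP * → 17 * 10 = 170. Stack: [170]
STORE_FAST y → y=170. Stack: []
LOAD_FAST a → push 17. Stack: [17]
LOAD_CONST → push 2. Stack: [17, 2]
BINARY_OP * → 17 * 2 = 34. Stack: [34]
STORE_FAST t → t=34. Stack: []
LOAD_FAST t → push 34. Stack: [34]
RETURN_VALUE → return 34.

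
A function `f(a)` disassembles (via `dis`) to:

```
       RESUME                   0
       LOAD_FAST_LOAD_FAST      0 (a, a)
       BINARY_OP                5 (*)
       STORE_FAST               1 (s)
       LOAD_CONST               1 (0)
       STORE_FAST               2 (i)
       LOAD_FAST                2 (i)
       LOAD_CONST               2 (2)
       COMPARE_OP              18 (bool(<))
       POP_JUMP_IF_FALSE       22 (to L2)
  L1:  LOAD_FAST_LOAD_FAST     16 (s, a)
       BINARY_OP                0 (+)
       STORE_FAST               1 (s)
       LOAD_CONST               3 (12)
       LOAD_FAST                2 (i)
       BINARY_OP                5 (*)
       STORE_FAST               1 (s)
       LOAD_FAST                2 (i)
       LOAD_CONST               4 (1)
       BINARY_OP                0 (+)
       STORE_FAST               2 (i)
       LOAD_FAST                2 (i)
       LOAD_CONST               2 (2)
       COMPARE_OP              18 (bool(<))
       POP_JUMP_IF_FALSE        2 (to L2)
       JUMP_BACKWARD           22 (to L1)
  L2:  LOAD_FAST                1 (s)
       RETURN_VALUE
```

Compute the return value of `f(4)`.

12

LOAD_FAST_LOAD_FAST a,a → push 4,4. Stack: [4, 4]
BINARY_OP * → 4 * 4 = 16. Stack: [16]
STORE_FAST s → s=16. Stack: []
LOAD_CONST → push 0. Stack: [0]
STORE_FAST i → i=0. Stack: []
LOAD_FAST i → push 0. Stack: [0]
LOAD_CONST → push 2. Stack: [0, 2]
COMPARE_OP bool(<) → 0 vs 2 = True. Stack: [True]
POP_JUMP_IF_FALSE → pop True; no jump. Stack: []
LOAD_FAST_LOAD_FAST s,a → push 16,4. Stack: [16, 4]
BINARY_OP + → 16 + 4 = 20. Stack: [20]
STORE_FAST s → s=20. Stack: []
LOAD_CONST → push 12. Stack: [12]
LOAD_FAST i → push 0. Stack: [12, 0]
BINARY_OP * → 12 * 0 = 0. Stack: [0]
STORE_FAST s → s=0. Stack: []
LOAD_FAST i → push 0. Stack: [0]
LOAD_CONST → push 1. Stack: [0, 1]
BINARY_OP + → 0 + 1 = 1. Stack: [1]
STORE_FAST i → i=1. Stack: []
LOAD_FAST i → push 1. Stack: [1]
LOAD_CONST → push 2. Stack: [1, 2]
COMPARE_OP bool(<) → 1 vs 2 = True. Stack: [True]
POP_JUMP_IF_FALSE → pop True; no jump. Stack: []
LOAD_FAST_LOAD_FAST s,a → push 0,4. Stack: [0, 4]
BINARY_OP + → 0 + 4 = 4. Stack: [4]
STORE_FAST s → s=4. Stack: []
LOAD_CONST → push 12. Stack: [12]
LOAD_FAST i → push 1. Stack: [12, 1]
BINARY_OP * → 12 * 1 = 12. Stack: [12]
STORE_FAST s → s=12. Stack: []
LOAD_FAST i → push 1. Stack: [1]
LOAD_CONST → push 1. Stack: [1, 1]
BINARY_OP + → 1 + 1 = 2. Stack: [2]
STORE_FAST i → i=2. Stack: []
LOAD_FAST i → push 2. Stack: [2]
LOAD_CONST → push 2. Stack: [2, 2]
COMPARE_OP bool(<) → 2 vs 2 = False. Stack: [False]
POP_JUMP_IF_FALSE → pop False; jump. Stack: []
LOAD_FAST s → push 12. Stack: [12]
RETURN_VALUE → return 12.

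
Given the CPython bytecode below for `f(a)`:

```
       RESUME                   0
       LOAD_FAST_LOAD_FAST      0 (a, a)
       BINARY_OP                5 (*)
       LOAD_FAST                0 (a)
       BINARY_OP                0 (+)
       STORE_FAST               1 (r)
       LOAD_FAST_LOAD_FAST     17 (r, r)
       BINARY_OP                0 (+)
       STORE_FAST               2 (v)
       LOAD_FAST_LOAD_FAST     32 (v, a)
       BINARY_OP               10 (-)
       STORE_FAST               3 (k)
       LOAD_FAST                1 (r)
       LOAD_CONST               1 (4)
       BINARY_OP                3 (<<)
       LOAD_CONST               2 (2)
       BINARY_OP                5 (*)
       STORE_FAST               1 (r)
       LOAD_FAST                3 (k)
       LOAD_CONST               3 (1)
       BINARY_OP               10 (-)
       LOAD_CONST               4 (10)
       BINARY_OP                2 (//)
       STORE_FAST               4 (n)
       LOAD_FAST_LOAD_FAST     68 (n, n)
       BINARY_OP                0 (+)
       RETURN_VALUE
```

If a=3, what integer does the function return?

LOAD_FAST_LOAD_FAST a,a → push 3,3. Stack: [3, 3]
BINARY_OP * → 3 * 3 = 9. Stack: [9]
LOAD_FAST a → push 3. Stack: [9, 3]
BINARY_OP + → 9 + 3 = 12. Stack: [12]
STORE_FAST r → r=12. Stack: []
LOAD_FAST_LOAD_FAST r,r → push 12,12. Stack: [12, 12]
BINARY_OP + → 12 + 12 = 24. Stack: [24]
STORE_FAST v → v=24. Stack: []
LOAD_FAST_LOAD_FAST v,a → push 24,3. Stack: [24, 3]
BINARY_OP - → 24 - 3 = 21. Stack: [21]
STORE_FAST k → k=21. Stack: []
LOAD_FAST r → push 12. Stack: [12]
LOAD_CONST → push 4. Stack: [12, 4]
BINARY_OP << → 12 << 4 = 192. Stack: [192]
LOAD_CONST → push 2. Stack: [192, 2]
BINARY_OP * → 192 * 2 = 384. Stack: [384]
STORE_FAST r → r=384. Stack: []
LOAD_FAST k → push 21. Stack: [21]
LOAD_CONST → push 1. Stack: [21, 1]
BINARY_OP - → 21 - 1 = 20. Stack: [20]
LOAD_CONST → push 10. Stack: [20, 10]
BINARY_OP // → 20 // 10 = 2. Stack: [2]
STORE_FAST n → n=2. Stack: []
LOAD_FAST_LOAD_FAST n,n → push 2,2. Stack: [2, 2]
BINARY_OP + → 2 + 2 = 4. Stack: [4]
RETURN_VALUE → return 4.

4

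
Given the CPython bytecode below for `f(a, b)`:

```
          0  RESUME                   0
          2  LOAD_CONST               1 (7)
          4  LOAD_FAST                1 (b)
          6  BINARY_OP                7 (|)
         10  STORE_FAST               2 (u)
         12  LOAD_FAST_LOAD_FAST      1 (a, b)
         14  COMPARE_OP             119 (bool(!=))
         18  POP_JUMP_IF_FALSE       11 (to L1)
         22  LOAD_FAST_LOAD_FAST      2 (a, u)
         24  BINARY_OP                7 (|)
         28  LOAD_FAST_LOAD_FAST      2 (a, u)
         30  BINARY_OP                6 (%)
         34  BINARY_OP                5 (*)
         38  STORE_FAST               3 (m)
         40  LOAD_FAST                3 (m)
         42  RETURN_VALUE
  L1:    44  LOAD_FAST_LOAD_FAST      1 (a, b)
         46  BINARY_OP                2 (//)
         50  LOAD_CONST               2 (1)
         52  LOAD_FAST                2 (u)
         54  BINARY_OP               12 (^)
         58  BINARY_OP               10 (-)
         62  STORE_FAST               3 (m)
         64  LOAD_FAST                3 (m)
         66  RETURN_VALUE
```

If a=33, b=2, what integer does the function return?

195

LOAD_CONST → push 7. Stack: [7]
LOAD_FAST b → push 2. Stack: [7, 2]
BINARY_OP | → 7 | 2 = 7. Stack: [7]
STORE_FAST u → u=7. Stack: []
LOAD_FAST_LOAD_FAST a,b → push 33,2. Stack: [33, 2]
COMPARE_OP bool(!=) → 33 vs 2 = True. Stack: [True]
POP_JUMP_IF_FALSE → pop True; no jump. Stack: []
LOAD_FAST_LOAD_FAST a,u → push 33,7. Stack: [33, 7]
BINARY_OP | → 33 | 7 = 39. Stack: [39]
LOAD_FAST_LOAD_FAST a,u → push 33,7. Stack: [39, 33, 7]
BINARY_OP % → 33 % 7 = 5. Stack: [39, 5]
BINARY_OP * → 39 * 5 = 195. Stack: [195]
STORE_FAST m → m=195. Stack: []
LOAD_FAST m → push 195. Stack: [195]
RETURN_VALUE → return 195.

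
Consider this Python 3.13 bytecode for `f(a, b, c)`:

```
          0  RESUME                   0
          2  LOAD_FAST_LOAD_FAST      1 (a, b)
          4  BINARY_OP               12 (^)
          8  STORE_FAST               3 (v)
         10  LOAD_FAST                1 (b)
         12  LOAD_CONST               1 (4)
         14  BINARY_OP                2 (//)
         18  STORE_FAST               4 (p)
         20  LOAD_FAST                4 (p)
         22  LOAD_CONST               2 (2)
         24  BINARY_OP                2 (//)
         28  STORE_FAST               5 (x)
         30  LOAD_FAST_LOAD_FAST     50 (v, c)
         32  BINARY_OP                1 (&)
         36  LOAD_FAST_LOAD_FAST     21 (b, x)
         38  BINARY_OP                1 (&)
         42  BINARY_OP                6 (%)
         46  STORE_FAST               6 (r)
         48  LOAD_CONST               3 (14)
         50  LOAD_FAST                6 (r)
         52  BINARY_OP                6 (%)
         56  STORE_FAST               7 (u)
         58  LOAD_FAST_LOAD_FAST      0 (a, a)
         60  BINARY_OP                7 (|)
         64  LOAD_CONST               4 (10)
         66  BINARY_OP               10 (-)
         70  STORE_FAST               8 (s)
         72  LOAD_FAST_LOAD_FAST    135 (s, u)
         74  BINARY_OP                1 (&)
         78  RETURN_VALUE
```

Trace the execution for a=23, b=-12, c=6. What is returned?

LOAD_FAST_LOAD_FAST a,b → push 23,-12. Stack: [23, -12]
BINARY_OP ^ → 23 ^ -12 = -29. Stack: [-29]
STORE_FAST v → v=-29. Stack: []
LOAD_FAST b → push -12. Stack: [-12]
LOAD_CONST → push 4. Stack: [-12, 4]
BINARY_OP // → -12 // 4 = -3. Stack: [-3]
STORE_FAST p → p=-3. Stack: []
LOAD_FAST p → push -3. Stack: [-3]
LOAD_CONST → push 2. Stack: [-3, 2]
BINARY_OP // → -3 // 2 = -2. Stack: [-2]
STORE_FAST x → x=-2. Stack: []
LOAD_FAST_LOAD_FAST v,c → push -29,6. Stack: [-29, 6]
BINARY_OP & → -29 & 6 = 2. Stack: [2]
LOAD_FAST_LOAD_FAST b,x → push -12,-2. Stack: [2, -12, -2]
BINARY_OP & → -12 & -2 = -12. Stack: [2, -12]
BINARY_OP % → 2 % -12 = -10. Stack: [-10]
STORE_FAST r → r=-10. Stack: []
LOAD_CONST → push 14. Stack: [14]
LOAD_FAST r → push -10. Stack: [14, -10]
BINARY_OP % → 14 % -10 = -6. Stack: [-6]
STORE_FAST u → u=-6. Stack: []
LOAD_FAST_LOAD_FAST a,a → push 23,23. Stack: [23, 23]
BINARY_OP | → 23 | 23 = 23. Stack: [23]
LOAD_CONST → push 10. Stack: [23, 10]
BINARY_OP - → 23 - 10 = 13. Stack: [13]
STORE_FAST s → s=13. Stack: []
LOAD_FAST_LOAD_FAST s,u → push 13,-6. Stack: [13, -6]
BINARY_OP & → 13 & -6 = 8. Stack: [8]
RETURN_VALUE → return 8.

8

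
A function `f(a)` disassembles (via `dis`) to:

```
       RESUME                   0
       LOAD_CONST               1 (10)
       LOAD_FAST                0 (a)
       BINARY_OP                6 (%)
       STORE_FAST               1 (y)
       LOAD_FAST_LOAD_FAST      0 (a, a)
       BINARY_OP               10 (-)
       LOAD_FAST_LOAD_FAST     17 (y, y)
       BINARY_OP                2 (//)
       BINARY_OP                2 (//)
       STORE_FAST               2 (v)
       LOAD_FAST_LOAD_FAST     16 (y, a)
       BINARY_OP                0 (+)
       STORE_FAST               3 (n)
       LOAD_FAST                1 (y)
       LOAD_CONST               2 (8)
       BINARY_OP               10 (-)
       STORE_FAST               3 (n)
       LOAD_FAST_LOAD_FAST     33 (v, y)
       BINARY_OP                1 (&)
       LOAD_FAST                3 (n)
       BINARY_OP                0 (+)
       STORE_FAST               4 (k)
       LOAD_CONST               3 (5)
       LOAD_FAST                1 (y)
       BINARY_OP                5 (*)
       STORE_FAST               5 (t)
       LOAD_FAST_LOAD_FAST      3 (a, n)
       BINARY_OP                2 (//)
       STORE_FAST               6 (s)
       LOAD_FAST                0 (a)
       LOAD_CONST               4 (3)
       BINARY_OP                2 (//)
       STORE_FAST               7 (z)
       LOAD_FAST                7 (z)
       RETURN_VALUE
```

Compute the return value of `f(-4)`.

-2

LOAD_CONST → push 10. Stack: [10]
LOAD_FAST a → push -4. Stack: [10, -4]
BINARY_OP % → 10 % -4 = -2. Stack: [-2]
STORE_FAST y → y=-2. Stack: []
LOAD_FAST_LOAD_FAST a,a → push -4,-4. Stack: [-4, -4]
BINARY_OP - → -4 - -4 = 0. Stack: [0]
LOAD_FAST_LOAD_FAST y,y → push -2,-2. Stack: [0, -2, -2]
BINARY_OP // → -2 // -2 = 1. Stack: [0, 1]
BINARY_OP // → 0 // 1 = 0. Stack: [0]
STORE_FAST v → v=0. Stack: []
LOAD_FAST_LOAD_FAST y,a → push -2,-4. Stack: [-2, -4]
BINARY_OP + → -2 + -4 = -6. Stack: [-6]
STORE_FAST n → n=-6. Stack: []
LOAD_FAST y → push -2. Stack: [-2]
LOAD_CONST → push 8. Stack: [-2, 8]
BINARY_OP - → -2 - 8 = -10. Stack: [-10]
STORE_FAST n → n=-10. Stack: []
LOAD_FAST_LOAD_FAST v,y → push 0,-2. Stack: [0, -2]
BINARY_OP & → 0 & -2 = 0. Stack: [0]
LOAD_FAST n → push -10. Stack: [0, -10]
BINARY_OP + → 0 + -10 = -10. Stack: [-10]
STORE_FAST k → k=-10. Stack: []
LOAD_CONST → push 5. Stack: [5]
LOAD_FAST y → push -2. Stack: [5, -2]
BINARY_OP * → 5 * -2 = -10. Stack: [-10]
STORE_FAST t → t=-10. Stack: []
LOAD_FAST_LOAD_FAST a,n → push -4,-10. Stack: [-4, -10]
BINARY_OP // → -4 // -10 = 0. Stack: [0]
STORE_FAST s → s=0. Stack: []
LOAD_FAST a → push -4. Stack: [-4]
LOAD_CONST → push 3. Stack: [-4, 3]
BINARY_OP // → -4 // 3 = -2. Stack: [-2]
STORE_FAST z → z=-2. Stack: []
LOAD_FAST z → push -2. Stack: [-2]
RETURN_VALUE → return -2.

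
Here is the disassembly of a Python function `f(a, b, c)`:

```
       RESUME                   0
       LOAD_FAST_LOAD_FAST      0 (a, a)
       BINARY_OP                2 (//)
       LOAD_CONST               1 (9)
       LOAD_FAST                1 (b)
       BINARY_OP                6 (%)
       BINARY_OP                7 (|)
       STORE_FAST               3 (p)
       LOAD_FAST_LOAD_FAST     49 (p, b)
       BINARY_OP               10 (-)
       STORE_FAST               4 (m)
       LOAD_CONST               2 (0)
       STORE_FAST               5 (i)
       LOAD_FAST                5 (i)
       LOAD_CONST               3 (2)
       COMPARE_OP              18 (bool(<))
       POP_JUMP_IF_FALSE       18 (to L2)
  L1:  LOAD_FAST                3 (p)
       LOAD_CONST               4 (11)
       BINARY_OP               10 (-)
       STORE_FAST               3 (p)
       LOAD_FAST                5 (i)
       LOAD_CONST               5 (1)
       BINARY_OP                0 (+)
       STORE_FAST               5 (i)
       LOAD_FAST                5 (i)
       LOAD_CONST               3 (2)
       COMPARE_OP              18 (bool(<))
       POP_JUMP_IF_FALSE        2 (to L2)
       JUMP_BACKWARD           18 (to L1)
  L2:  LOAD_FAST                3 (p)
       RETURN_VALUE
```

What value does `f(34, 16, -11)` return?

-13

LOAD_FAST_LOAD_FAST a,a → push 34,34. Stack: [34, 34]
BINARY_OP // → 34 // 34 = 1. Stack: [1]
LOAD_CONST → push 9. Stack: [1, 9]
LOAD_FAST b → push 16. Stack: [1, 9, 16]
BINARY_OP % → 9 % 16 = 9. Stack: [1, 9]
BINARY_OP | → 1 | 9 = 9. Stack: [9]
STORE_FAST p → p=9. Stack: []
LOAD_FAST_LOAD_FAST p,b → push 9,16. Stack: [9, 16]
BINARY_OP - → 9 - 16 = -7. Stack: [-7]
STORE_FAST m → m=-7. Stack: []
LOAD_CONST → push 0. Stack: [0]
STORE_FAST i → i=0. Stack: []
LOAD_FAST i → push 0. Stack: [0]
LOAD_CONST → push 2. Stack: [0, 2]
COMPARE_OP bool(<) → 0 vs 2 = True. Stack: [True]
POP_JUMP_IF_FALSE → pop True; no jump. Stack: []
LOAD_FAST p → push 9. Stack: [9]
LOAD_CONST → push 11. Stack: [9, 11]
BINARY_OP - → 9 - 11 = -2. Stack: [-2]
STORE_FAST p → p=-2. Stack: []
LOAD_FAST i → push 0. Stack: [0]
LOAD_CONST → push 1. Stack: [0, 1]
BINARY_OP + → 0 + 1 = 1. Stack: [1]
STORE_FAST i → i=1. Stack: []
LOAD_FAST i → push 1. Stack: [1]
LOAD_CONST → push 2. Stack: [1, 2]
COMPARE_OP bool(<) → 1 vs 2 = True. Stack: [True]
POP_JUMP_IF_FALSE → pop True; no jump. Stack: []
LOAD_FAST p → push -2. Stack: [-2]
LOAD_CONST → push 11. Stack: [-2, 11]
BINARY_OP - → -2 - 11 = -13. Stack: [-13]
STORE_FAST p → p=-13. Stack: []
LOAD_FAST i → push 1. Stack: [1]
LOAD_CONST → push 1. Stack: [1, 1]
BINARY_OP + → 1 + 1 = 2. Stack: [2]
STORE_FAST i → i=2. Stack: []
LOAD_FAST i → push 2. Stack: [2]
LOAD_CONST → push 2. Stack: [2, 2]
COMPARE_OP bool(<) → 2 vs 2 = False. Stack: [False]
POP_JUMP_IF_FALSE → pop False; jump. Stack: []
LOAD_FAST p → push -13. Stack: [-13]
RETURN_VALUE → return -13.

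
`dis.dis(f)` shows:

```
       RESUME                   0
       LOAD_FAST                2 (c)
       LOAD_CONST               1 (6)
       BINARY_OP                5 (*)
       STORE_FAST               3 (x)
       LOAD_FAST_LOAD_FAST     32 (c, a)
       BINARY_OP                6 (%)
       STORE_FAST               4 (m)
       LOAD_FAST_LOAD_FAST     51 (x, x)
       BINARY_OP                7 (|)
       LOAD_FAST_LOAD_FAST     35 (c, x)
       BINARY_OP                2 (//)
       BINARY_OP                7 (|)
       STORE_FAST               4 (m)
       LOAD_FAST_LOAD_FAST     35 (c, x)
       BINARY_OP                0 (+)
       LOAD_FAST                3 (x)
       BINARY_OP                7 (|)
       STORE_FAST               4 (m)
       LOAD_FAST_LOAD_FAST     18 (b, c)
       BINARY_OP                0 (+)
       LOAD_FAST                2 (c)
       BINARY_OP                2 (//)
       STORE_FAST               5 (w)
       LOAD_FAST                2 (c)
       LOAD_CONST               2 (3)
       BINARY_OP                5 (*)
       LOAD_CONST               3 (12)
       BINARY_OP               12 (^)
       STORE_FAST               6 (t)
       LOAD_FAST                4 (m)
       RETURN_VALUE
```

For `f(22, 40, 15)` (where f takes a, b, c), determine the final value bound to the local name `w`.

LOAD_FAST c → push 15. Stack: [15]
LOAD_CONST → push 6. Stack: [15, 6]
BINARY_OP * → 15 * 6 = 90. Stack: [90]
STORE_FAST x → x=90. Stack: []
LOAD_FAST_LOAD_FAST c,a → push 15,22. Stack: [15, 22]
BINARY_OP % → 15 % 22 = 15. Stack: [15]
STORE_FAST m → m=15. Stack: []
LOAD_FAST_LOAD_FAST x,x → push 90,90. Stack: [90, 90]
BINARY_OP | → 90 | 90 = 90. Stack: [90]
LOAD_FAST_LOAD_FAST c,x → push 15,90. Stack: [90, 15, 90]
BINARY_OP // → 15 // 90 = 0. Stack: [90, 0]
BINARY_OP | → 90 | 0 = 90. Stack: [90]
STORE_FAST m → m=90. Stack: []
LOAD_FAST_LOAD_FAST c,x → push 15,90. Stack: [15, 90]
BINARY_OP + → 15 + 90 = 105. Stack: [105]
LOAD_FAST x → push 90. Stack: [105, 90]
BINARY_OP | → 105 | 90 = 123. Stack: [123]
STORE_FAST m → m=123. Stack: []
LOAD_FAST_LOAD_FAST b,c → push 40,15. Stack: [40, 15]
BINARY_OP + → 40 + 15 = 55. Stack: [55]
LOAD_FAST c → push 15. Stack: [55, 15]
BINARY_OP // → 55 // 15 = 3. Stack: [3]
STORE_FAST w → w=3. Stack: []
LOAD_FAST c → push 15. Stack: [15]
LOAD_CONST → push 3. Stack: [15, 3]
BINARY_OP * → 15 * 3 = 45. Stack: [45]
LOAD_CONST → push 12. Stack: [45, 12]
BINARY_OP ^ → 45 ^ 12 = 33. Stack: [33]
STORE_FAST t → t=33. Stack: []
LOAD_FAST m → push 123. Stack: [123]
RETURN_VALUE → return 123.

3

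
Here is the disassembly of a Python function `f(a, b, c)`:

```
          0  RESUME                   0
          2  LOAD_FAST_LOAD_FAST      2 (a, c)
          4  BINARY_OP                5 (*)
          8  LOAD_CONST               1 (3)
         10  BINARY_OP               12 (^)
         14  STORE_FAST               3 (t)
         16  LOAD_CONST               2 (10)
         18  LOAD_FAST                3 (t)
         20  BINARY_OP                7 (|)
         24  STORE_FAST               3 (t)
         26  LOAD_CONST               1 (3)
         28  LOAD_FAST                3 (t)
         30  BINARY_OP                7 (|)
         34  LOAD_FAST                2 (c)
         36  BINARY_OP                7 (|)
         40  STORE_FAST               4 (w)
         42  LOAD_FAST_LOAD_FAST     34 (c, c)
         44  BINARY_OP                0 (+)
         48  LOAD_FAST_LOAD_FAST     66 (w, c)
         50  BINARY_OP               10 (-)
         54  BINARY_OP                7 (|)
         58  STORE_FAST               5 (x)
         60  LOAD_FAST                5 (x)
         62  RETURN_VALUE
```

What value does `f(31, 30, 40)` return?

LOAD_FAST_LOAD_FAST a,c → push 31,40. Stack: [31, 40]
BINARY_OP * → 31 * 40 = 1240. Stack: [1240]
LOAD_CONST → push 3. Stack: [1240, 3]
BINARY_OP ^ → 1240 ^ 3 = 1243. Stack: [1243]
STORE_FAST t → t=1243. Stack: []
LOAD_CONST → push 10. Stack: [10]
LOAD_FAST t → push 1243. Stack: [10, 1243]
BINARY_OP | → 10 | 1243 = 1243. Stack: [1243]
STORE_FAST t → t=1243. Stack: []
LOAD_CONST → push 3. Stack: [3]
LOAD_FAST t → push 1243. Stack: [3, 1243]
BINARY_OP | → 3 | 1243 = 1243. Stack: [1243]
LOAD_FAST c → push 40. Stack: [1243, 40]
BINARY_OP | → 1243 | 40 = 1275. Stack: [1275]
STORE_FAST w → w=1275. Stack: []
LOAD_FAST_LOAD_FAST c,c → push 40,40. Stack: [40, 40]
BINARY_OP + → 40 + 40 = 80. Stack: [80]
LOAD_FAST_LOAD_FAST w,c → push 1275,40. Stack: [80, 1275, 40]
BINARY_OP - → 1275 - 40 = 1235. Stack: [80, 1235]
BINARY_OP | → 80 | 1235 = 1235. Stack: [1235]
STORE_FAST x → x=1235. Stack: []
LOAD_FAST x → push 1235. Stack: [1235]
RETURN_VALUE → return 1235.

1235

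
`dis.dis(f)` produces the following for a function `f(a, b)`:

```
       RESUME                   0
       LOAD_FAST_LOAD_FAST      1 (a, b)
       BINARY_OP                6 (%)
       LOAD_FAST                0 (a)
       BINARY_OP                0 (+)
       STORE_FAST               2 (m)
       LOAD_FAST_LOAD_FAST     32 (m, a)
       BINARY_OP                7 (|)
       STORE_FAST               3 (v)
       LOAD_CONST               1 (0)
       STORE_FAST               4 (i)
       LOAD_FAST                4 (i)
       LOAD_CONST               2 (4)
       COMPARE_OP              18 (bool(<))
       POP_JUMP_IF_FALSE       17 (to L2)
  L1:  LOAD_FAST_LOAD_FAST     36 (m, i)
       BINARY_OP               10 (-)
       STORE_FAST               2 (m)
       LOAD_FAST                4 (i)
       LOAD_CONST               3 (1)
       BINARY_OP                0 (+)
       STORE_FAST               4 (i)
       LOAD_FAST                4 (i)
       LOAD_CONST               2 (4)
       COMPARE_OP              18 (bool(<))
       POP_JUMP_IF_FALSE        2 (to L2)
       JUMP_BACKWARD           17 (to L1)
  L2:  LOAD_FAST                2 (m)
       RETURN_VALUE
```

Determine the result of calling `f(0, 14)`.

LOAD_FAST_LOAD_FAST a,b → push 0,14. Stack: [0, 14]
BINARY_OP % → 0 % 14 = 0. Stack: [0]
LOAD_FAST a → push 0. Stack: [0, 0]
BINARY_OP + → 0 + 0 = 0. Stack: [0]
STORE_FAST m → m=0. Stack: []
LOAD_FAST_LOAD_FAST m,a → push 0,0. Stack: [0, 0]
BINARY_OP | → 0 | 0 = 0. Stack: [0]
STORE_FAST v → v=0. Stack: []
LOAD_CONST → push 0. Stack: [0]
STORE_FAST i → i=0. Stack: []
LOAD_FAST i → push 0. Stack: [0]
LOAD_CONST → push 4. Stack: [0, 4]
COMPARE_OP bool(<) → 0 vs 4 = True. Stack: [True]
POP_JUMP_IF_FALSE → pop True; no jump. Stack: []
LOAD_FAST_LOAD_FAST m,i → push 0,0. Stack: [0, 0]
BINARY_OP - → 0 - 0 = 0. Stack: [0]
STORE_FAST m → m=0. Stack: []
LOAD_FAST i → push 0. Stack: [0]
LOAD_CONST → push 1. Stack: [0, 1]
BINARY_OP + → 0 + 1 = 1. Stack: [1]
STORE_FAST i → i=1. Stack: []
LOAD_FAST i → push 1. Stack: [1]
LOAD_CONST → push 4. Stack: [1, 4]
COMPARE_OP bool(<) → 1 vs 4 = True. Stack: [True]
POP_JUMP_IF_FALSE → pop True; no jump. Stack: []
LOAD_FAST_LOAD_FAST m,i → push 0,1. Stack: [0, 1]
BINARY_OP - → 0 - 1 = -1. Stack: [-1]
STORE_FAST m → m=-1. Stack: []
LOAD_FAST i → push 1. Stack: [1]
LOAD_CONST → push 1. Stack: [1, 1]
BINARY_OP + → 1 + 1 = 2. Stack: [2]
STORE_FAST i → i=2. Stack: []
LOAD_FAST i → push 2. Stack: [2]
LOAD_CONST → push 4. Stack: [2, 4]
COMPARE_OP bool(<) → 2 vs 4 = True. Stack: [True]
POP_JUMP_IF_FALSE → pop True; no jump. Stack: []
LOAD_FAST_LOAD_FAST m,i → push -1,2. Stack: [-1, 2]
BINARY_OP - → -1 - 2 = -3. Stack: [-3]
STORE_FAST m → m=-3. Stack: []
LOAD_FAST i → push 2. Stack: [2]
LOAD_CONST → push 1. Stack: [2, 1]
BINARY_OP + → 2 + 1 = 3. Stack: [3]
STORE_FAST i → i=3. Stack: []
LOAD_FAST i → push 3. Stack: [3]
LOAD_CONST → push 4. Stack: [3, 4]
COMPARE_OP bool(<) → 3 vs 4 = True. Stack: [True]
POP_JUMP_IF_FALSE → pop True; no jump. Stack: []
LOAD_FAST_LOAD_FAST m,i → push -3,3. Stack: [-3, 3]
BINARY_OP - → -3 - 3 = -6. Stack: [-6]
STORE_FAST m → m=-6. Stack: []
LOAD_FAST i → push 3. Stack: [3]
LOAD_CONST → push 1. Stack: [3, 1]
BINARY_OP + → 3 + 1 = 4. Stack: [4]
STORE_FAST i → i=4. Stack: []
LOAD_FAST i → push 4. Stack: [4]
LOAD_CONST → push 4. Stack: [4, 4]
COMPARE_OP bool(<) → 4 vs 4 = False. Stack: [False]
POP_JUMP_IF_FALSE → pop False; jump. Stack: []
LOAD_FAST m → push -6. Stack: [-6]
RETURN_VALUE → return -6.

-6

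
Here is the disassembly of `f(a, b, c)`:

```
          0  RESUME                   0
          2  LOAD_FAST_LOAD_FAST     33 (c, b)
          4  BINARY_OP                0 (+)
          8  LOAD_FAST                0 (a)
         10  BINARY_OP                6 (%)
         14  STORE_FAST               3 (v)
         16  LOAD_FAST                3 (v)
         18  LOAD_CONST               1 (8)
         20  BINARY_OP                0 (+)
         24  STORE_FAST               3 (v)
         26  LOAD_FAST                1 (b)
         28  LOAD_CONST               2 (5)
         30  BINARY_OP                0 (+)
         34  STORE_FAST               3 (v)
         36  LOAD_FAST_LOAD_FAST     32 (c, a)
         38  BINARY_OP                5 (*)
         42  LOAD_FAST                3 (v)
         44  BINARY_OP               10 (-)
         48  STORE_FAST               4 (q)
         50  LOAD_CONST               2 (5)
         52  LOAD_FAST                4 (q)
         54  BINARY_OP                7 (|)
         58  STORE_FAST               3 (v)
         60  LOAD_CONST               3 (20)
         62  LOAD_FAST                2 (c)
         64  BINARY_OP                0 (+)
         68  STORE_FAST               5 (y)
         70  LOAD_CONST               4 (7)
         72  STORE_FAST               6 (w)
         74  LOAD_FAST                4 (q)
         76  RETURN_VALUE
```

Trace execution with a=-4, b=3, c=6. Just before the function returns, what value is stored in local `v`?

LOAD_FAST_LOAD_FAST c,b → push 6,3. Stack: [6, 3]
BINARY_OP + → 6 + 3 = 9. Stack: [9]
LOAD_FAST a → push -4. Stack: [9, -4]
BINARY_OP % → 9 % -4 = -3. Stack: [-3]
STORE_FAST v → v=-3. Stack: []
LOAD_FAST v → push -3. Stack: [-3]
LOAD_CONST → push 8. Stack: [-3, 8]
BINARY_OP + → -3 + 8 = 5. Stack: [5]
STORE_FAST v → v=5. Stack: []
LOAD_FAST b → push 3. Stack: [3]
LOAD_CONST → push 5. Stack: [3, 5]
BINARY_OP + → 3 + 5 = 8. Stack: [8]
STORE_FAST v → v=8. Stack: []
LOAD_FAST_LOAD_FAST c,a → push 6,-4. Stack: [6, -4]
BINARY_OP * → 6 * -4 = -24. Stack: [-24]
LOAD_FAST v → push 8. Stack: [-24, 8]
BINARY_OP - → -24 - 8 = -32. Stack: [-32]
STORE_FAST q → q=-32. Stack: []
LOAD_CONST → push 5. Stack: [5]
LOAD_FAST q → push -32. Stack: [5, -32]
BINARY_OP | → 5 | -32 = -27. Stack: [-27]
STORE_FAST v → v=-27. Stack: []
LOAD_CONST → push 20. Stack: [20]
LOAD_FAST c → push 6. Stack: [20, 6]
BINARY_OP + → 20 + 6 = 26. Stack: [26]
STORE_FAST y → y=26. Stack: []
LOAD_CONST → push 7. Stack: [7]
STORE_FAST w → w=7. Stack: []
LOAD_FAST q → push -32. Stack: [-32]
RETURN_VALUE → return -32.

-27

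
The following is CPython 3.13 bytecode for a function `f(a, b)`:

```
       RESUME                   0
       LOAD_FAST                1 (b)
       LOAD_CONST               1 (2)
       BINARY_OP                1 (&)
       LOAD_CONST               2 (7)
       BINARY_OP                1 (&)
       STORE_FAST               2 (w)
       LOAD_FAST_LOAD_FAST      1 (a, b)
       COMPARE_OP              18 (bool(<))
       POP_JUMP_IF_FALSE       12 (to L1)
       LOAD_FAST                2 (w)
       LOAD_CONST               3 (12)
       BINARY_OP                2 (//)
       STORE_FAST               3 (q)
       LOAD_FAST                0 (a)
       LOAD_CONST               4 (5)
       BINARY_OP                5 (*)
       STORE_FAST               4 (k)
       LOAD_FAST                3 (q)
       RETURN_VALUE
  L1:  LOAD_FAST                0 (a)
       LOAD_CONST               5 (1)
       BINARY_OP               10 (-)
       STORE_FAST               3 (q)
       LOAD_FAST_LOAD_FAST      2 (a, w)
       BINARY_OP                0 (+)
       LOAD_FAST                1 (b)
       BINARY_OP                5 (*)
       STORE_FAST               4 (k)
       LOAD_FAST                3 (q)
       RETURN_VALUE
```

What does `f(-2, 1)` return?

0

LOAD_FAST b → push 1. Stack: [1]
LOAD_CONST → push 2. Stack: [1, 2]
BINARY_OP & → 1 & 2 = 0. Stack: [0]
LOAD_CONST → push 7. Stack: [0, 7]
BINARY_OP & → 0 & 7 = 0. Stack: [0]
STORE_FAST w → w=0. Stack: []
LOAD_FAST_LOAD_FAST a,b → push -2,1. Stack: [-2, 1]
COMPARE_OP bool(<) → -2 vs 1 = True. Stack: [True]
POP_JUMP_IF_FALSE → pop True; no jump. Stack: []
LOAD_FAST w → push 0. Stack: [0]
LOAD_CONST → push 12. Stack: [0, 12]
BINARY_OP // → 0 // 12 = 0. Stack: [0]
STORE_FAST q → q=0. Stack: []
LOAD_FAST a → push -2. Stack: [-2]
LOAD_CONST → push 5. Stack: [-2, 5]
BINARY_OP * → -2 * 5 = -10. Stack: [-10]
STORE_FAST k → k=-10. Stack: []
LOAD_FAST q → push 0. Stack: [0]
RETURN_VALUE → return 0.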